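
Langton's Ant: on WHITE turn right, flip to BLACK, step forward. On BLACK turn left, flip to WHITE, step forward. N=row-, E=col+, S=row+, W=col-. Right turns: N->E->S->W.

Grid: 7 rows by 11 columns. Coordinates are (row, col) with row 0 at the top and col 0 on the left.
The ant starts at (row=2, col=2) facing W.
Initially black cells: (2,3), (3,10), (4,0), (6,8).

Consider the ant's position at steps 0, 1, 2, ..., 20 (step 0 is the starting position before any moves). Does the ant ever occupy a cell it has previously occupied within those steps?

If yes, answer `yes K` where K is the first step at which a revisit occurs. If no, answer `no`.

Step 1: on WHITE (2,2): turn R to N, flip to black, move to (1,2). |black|=5 — new cell
Step 2: on WHITE (1,2): turn R to E, flip to black, move to (1,3). |black|=6 — new cell
Step 3: on WHITE (1,3): turn R to S, flip to black, move to (2,3). |black|=7 — new cell
Step 4: on BLACK (2,3): turn L to E, flip to white, move to (2,4). |black|=6 — new cell
Step 5: on WHITE (2,4): turn R to S, flip to black, move to (3,4). |black|=7 — new cell
Step 6: on WHITE (3,4): turn R to W, flip to black, move to (3,3). |black|=8 — new cell
Step 7: on WHITE (3,3): turn R to N, flip to black, move to (2,3). |black|=9 — REVISIT

Answer: yes 7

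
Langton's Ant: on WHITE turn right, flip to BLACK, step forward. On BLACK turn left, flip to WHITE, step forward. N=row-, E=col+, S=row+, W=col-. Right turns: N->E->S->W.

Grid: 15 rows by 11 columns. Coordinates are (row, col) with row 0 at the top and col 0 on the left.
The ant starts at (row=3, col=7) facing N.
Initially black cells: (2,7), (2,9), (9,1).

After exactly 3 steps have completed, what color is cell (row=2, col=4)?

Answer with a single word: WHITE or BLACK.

Answer: WHITE

Derivation:
Step 1: on WHITE (3,7): turn R to E, flip to black, move to (3,8). |black|=4
Step 2: on WHITE (3,8): turn R to S, flip to black, move to (4,8). |black|=5
Step 3: on WHITE (4,8): turn R to W, flip to black, move to (4,7). |black|=6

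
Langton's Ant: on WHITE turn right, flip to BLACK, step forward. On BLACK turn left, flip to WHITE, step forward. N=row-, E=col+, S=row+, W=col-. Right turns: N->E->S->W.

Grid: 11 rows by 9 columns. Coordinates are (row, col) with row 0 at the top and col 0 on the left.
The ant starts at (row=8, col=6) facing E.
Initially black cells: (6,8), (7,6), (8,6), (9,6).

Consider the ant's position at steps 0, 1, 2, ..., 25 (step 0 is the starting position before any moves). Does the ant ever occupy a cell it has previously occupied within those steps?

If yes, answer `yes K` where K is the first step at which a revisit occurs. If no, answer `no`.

Answer: yes 5

Derivation:
Step 1: on BLACK (8,6): turn L to N, flip to white, move to (7,6). |black|=3 — new cell
Step 2: on BLACK (7,6): turn L to W, flip to white, move to (7,5). |black|=2 — new cell
Step 3: on WHITE (7,5): turn R to N, flip to black, move to (6,5). |black|=3 — new cell
Step 4: on WHITE (6,5): turn R to E, flip to black, move to (6,6). |black|=4 — new cell
Step 5: on WHITE (6,6): turn R to S, flip to black, move to (7,6). |black|=5 — REVISIT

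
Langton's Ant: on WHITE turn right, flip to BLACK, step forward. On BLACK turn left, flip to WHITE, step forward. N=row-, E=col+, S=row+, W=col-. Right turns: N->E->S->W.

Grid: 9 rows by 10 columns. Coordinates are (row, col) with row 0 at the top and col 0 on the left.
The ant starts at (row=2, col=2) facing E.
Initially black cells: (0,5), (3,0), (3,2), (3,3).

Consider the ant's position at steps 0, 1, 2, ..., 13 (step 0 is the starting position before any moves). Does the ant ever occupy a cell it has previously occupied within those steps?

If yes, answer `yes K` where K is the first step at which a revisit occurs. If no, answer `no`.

Step 1: on WHITE (2,2): turn R to S, flip to black, move to (3,2). |black|=5 — new cell
Step 2: on BLACK (3,2): turn L to E, flip to white, move to (3,3). |black|=4 — new cell
Step 3: on BLACK (3,3): turn L to N, flip to white, move to (2,3). |black|=3 — new cell
Step 4: on WHITE (2,3): turn R to E, flip to black, move to (2,4). |black|=4 — new cell
Step 5: on WHITE (2,4): turn R to S, flip to black, move to (3,4). |black|=5 — new cell
Step 6: on WHITE (3,4): turn R to W, flip to black, move to (3,3). |black|=6 — REVISIT

Answer: yes 6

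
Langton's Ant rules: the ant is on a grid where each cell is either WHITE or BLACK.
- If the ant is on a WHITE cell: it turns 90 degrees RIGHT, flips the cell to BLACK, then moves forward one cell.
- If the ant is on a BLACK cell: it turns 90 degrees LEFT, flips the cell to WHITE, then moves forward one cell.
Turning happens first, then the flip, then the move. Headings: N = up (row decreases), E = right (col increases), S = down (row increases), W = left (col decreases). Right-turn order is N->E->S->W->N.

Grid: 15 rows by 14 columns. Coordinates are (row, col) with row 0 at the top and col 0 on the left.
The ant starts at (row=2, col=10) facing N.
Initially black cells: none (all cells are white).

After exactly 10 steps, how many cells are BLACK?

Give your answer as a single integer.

Answer: 6

Derivation:
Step 1: on WHITE (2,10): turn R to E, flip to black, move to (2,11). |black|=1
Step 2: on WHITE (2,11): turn R to S, flip to black, move to (3,11). |black|=2
Step 3: on WHITE (3,11): turn R to W, flip to black, move to (3,10). |black|=3
Step 4: on WHITE (3,10): turn R to N, flip to black, move to (2,10). |black|=4
Step 5: on BLACK (2,10): turn L to W, flip to white, move to (2,9). |black|=3
Step 6: on WHITE (2,9): turn R to N, flip to black, move to (1,9). |black|=4
Step 7: on WHITE (1,9): turn R to E, flip to black, move to (1,10). |black|=5
Step 8: on WHITE (1,10): turn R to S, flip to black, move to (2,10). |black|=6
Step 9: on WHITE (2,10): turn R to W, flip to black, move to (2,9). |black|=7
Step 10: on BLACK (2,9): turn L to S, flip to white, move to (3,9). |black|=6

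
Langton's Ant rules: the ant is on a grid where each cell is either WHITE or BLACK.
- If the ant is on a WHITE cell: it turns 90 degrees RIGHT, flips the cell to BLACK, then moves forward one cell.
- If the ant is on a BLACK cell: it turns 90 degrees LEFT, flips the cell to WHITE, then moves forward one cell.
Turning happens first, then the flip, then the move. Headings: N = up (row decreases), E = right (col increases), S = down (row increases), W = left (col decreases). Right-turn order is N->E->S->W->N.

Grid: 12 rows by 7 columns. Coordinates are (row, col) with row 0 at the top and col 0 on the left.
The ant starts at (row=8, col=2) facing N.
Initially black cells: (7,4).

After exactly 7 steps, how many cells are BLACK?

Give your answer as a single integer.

Step 1: on WHITE (8,2): turn R to E, flip to black, move to (8,3). |black|=2
Step 2: on WHITE (8,3): turn R to S, flip to black, move to (9,3). |black|=3
Step 3: on WHITE (9,3): turn R to W, flip to black, move to (9,2). |black|=4
Step 4: on WHITE (9,2): turn R to N, flip to black, move to (8,2). |black|=5
Step 5: on BLACK (8,2): turn L to W, flip to white, move to (8,1). |black|=4
Step 6: on WHITE (8,1): turn R to N, flip to black, move to (7,1). |black|=5
Step 7: on WHITE (7,1): turn R to E, flip to black, move to (7,2). |black|=6

Answer: 6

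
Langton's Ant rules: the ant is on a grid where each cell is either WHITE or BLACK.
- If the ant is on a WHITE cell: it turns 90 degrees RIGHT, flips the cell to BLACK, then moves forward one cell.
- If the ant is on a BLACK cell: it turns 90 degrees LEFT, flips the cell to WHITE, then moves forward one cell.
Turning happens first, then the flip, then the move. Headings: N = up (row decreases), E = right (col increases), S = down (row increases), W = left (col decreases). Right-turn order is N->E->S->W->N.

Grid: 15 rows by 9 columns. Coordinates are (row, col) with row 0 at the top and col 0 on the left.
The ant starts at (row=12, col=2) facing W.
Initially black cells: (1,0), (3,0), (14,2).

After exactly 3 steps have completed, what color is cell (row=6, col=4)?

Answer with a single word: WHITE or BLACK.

Answer: WHITE

Derivation:
Step 1: on WHITE (12,2): turn R to N, flip to black, move to (11,2). |black|=4
Step 2: on WHITE (11,2): turn R to E, flip to black, move to (11,3). |black|=5
Step 3: on WHITE (11,3): turn R to S, flip to black, move to (12,3). |black|=6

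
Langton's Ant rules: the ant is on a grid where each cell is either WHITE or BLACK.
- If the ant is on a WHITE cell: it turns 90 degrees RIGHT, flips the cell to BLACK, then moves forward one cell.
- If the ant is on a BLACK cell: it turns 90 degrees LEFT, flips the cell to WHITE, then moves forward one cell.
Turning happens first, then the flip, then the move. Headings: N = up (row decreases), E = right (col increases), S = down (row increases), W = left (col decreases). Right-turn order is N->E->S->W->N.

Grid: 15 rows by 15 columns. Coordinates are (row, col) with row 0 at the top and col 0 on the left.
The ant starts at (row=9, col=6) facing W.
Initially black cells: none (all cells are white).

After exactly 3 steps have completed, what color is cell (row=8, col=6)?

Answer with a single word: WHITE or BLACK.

Step 1: on WHITE (9,6): turn R to N, flip to black, move to (8,6). |black|=1
Step 2: on WHITE (8,6): turn R to E, flip to black, move to (8,7). |black|=2
Step 3: on WHITE (8,7): turn R to S, flip to black, move to (9,7). |black|=3

Answer: BLACK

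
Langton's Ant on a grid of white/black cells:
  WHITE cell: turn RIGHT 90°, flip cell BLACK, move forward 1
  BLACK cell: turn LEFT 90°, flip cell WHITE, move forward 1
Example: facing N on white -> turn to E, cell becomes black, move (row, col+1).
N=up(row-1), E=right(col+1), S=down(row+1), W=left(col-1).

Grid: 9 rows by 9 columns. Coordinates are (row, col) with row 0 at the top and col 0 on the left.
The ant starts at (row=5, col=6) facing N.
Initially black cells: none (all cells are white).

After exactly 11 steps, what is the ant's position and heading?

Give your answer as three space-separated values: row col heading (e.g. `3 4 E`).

Step 1: on WHITE (5,6): turn R to E, flip to black, move to (5,7). |black|=1
Step 2: on WHITE (5,7): turn R to S, flip to black, move to (6,7). |black|=2
Step 3: on WHITE (6,7): turn R to W, flip to black, move to (6,6). |black|=3
Step 4: on WHITE (6,6): turn R to N, flip to black, move to (5,6). |black|=4
Step 5: on BLACK (5,6): turn L to W, flip to white, move to (5,5). |black|=3
Step 6: on WHITE (5,5): turn R to N, flip to black, move to (4,5). |black|=4
Step 7: on WHITE (4,5): turn R to E, flip to black, move to (4,6). |black|=5
Step 8: on WHITE (4,6): turn R to S, flip to black, move to (5,6). |black|=6
Step 9: on WHITE (5,6): turn R to W, flip to black, move to (5,5). |black|=7
Step 10: on BLACK (5,5): turn L to S, flip to white, move to (6,5). |black|=6
Step 11: on WHITE (6,5): turn R to W, flip to black, move to (6,4). |black|=7

Answer: 6 4 W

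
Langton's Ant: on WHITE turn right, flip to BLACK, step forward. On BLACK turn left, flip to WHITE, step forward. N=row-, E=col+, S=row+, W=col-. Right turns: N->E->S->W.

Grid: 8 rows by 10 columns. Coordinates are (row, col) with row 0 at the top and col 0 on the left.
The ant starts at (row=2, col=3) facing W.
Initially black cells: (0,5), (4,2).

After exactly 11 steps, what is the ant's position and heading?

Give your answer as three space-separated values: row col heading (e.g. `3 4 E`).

Step 1: on WHITE (2,3): turn R to N, flip to black, move to (1,3). |black|=3
Step 2: on WHITE (1,3): turn R to E, flip to black, move to (1,4). |black|=4
Step 3: on WHITE (1,4): turn R to S, flip to black, move to (2,4). |black|=5
Step 4: on WHITE (2,4): turn R to W, flip to black, move to (2,3). |black|=6
Step 5: on BLACK (2,3): turn L to S, flip to white, move to (3,3). |black|=5
Step 6: on WHITE (3,3): turn R to W, flip to black, move to (3,2). |black|=6
Step 7: on WHITE (3,2): turn R to N, flip to black, move to (2,2). |black|=7
Step 8: on WHITE (2,2): turn R to E, flip to black, move to (2,3). |black|=8
Step 9: on WHITE (2,3): turn R to S, flip to black, move to (3,3). |black|=9
Step 10: on BLACK (3,3): turn L to E, flip to white, move to (3,4). |black|=8
Step 11: on WHITE (3,4): turn R to S, flip to black, move to (4,4). |black|=9

Answer: 4 4 S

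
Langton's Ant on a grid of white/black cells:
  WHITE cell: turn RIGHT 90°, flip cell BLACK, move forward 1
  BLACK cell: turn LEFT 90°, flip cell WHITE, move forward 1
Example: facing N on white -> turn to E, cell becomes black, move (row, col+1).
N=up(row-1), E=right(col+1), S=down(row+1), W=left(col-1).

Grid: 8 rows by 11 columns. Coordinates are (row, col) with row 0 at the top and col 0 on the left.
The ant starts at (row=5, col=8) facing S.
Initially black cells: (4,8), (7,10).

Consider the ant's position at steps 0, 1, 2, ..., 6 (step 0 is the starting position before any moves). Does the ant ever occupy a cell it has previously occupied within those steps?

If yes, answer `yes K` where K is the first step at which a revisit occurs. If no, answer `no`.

Step 1: on WHITE (5,8): turn R to W, flip to black, move to (5,7). |black|=3 — new cell
Step 2: on WHITE (5,7): turn R to N, flip to black, move to (4,7). |black|=4 — new cell
Step 3: on WHITE (4,7): turn R to E, flip to black, move to (4,8). |black|=5 — new cell
Step 4: on BLACK (4,8): turn L to N, flip to white, move to (3,8). |black|=4 — new cell
Step 5: on WHITE (3,8): turn R to E, flip to black, move to (3,9). |black|=5 — new cell
Step 6: on WHITE (3,9): turn R to S, flip to black, move to (4,9). |black|=6 — new cell
No revisit within 6 steps.

Answer: no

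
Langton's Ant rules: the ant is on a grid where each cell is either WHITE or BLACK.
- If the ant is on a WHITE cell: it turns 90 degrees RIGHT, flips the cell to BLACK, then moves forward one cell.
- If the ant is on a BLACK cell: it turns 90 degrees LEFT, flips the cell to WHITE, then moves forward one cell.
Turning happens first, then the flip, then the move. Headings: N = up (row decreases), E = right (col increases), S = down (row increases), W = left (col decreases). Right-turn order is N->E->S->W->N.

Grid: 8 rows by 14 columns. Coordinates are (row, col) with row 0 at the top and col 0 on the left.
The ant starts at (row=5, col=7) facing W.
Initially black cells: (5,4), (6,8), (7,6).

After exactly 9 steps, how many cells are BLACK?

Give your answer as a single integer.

Answer: 10

Derivation:
Step 1: on WHITE (5,7): turn R to N, flip to black, move to (4,7). |black|=4
Step 2: on WHITE (4,7): turn R to E, flip to black, move to (4,8). |black|=5
Step 3: on WHITE (4,8): turn R to S, flip to black, move to (5,8). |black|=6
Step 4: on WHITE (5,8): turn R to W, flip to black, move to (5,7). |black|=7
Step 5: on BLACK (5,7): turn L to S, flip to white, move to (6,7). |black|=6
Step 6: on WHITE (6,7): turn R to W, flip to black, move to (6,6). |black|=7
Step 7: on WHITE (6,6): turn R to N, flip to black, move to (5,6). |black|=8
Step 8: on WHITE (5,6): turn R to E, flip to black, move to (5,7). |black|=9
Step 9: on WHITE (5,7): turn R to S, flip to black, move to (6,7). |black|=10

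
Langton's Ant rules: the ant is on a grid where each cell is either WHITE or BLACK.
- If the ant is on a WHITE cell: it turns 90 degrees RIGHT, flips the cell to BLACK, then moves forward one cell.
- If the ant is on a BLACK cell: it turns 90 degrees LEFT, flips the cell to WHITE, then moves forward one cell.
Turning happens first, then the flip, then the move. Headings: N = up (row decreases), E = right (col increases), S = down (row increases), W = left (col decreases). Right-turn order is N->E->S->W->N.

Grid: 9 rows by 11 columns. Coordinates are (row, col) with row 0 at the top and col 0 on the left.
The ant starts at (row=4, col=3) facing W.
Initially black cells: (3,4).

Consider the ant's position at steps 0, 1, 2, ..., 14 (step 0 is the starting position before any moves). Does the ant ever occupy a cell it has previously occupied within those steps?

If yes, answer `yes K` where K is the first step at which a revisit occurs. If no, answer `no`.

Answer: yes 6

Derivation:
Step 1: on WHITE (4,3): turn R to N, flip to black, move to (3,3). |black|=2 — new cell
Step 2: on WHITE (3,3): turn R to E, flip to black, move to (3,4). |black|=3 — new cell
Step 3: on BLACK (3,4): turn L to N, flip to white, move to (2,4). |black|=2 — new cell
Step 4: on WHITE (2,4): turn R to E, flip to black, move to (2,5). |black|=3 — new cell
Step 5: on WHITE (2,5): turn R to S, flip to black, move to (3,5). |black|=4 — new cell
Step 6: on WHITE (3,5): turn R to W, flip to black, move to (3,4). |black|=5 — REVISIT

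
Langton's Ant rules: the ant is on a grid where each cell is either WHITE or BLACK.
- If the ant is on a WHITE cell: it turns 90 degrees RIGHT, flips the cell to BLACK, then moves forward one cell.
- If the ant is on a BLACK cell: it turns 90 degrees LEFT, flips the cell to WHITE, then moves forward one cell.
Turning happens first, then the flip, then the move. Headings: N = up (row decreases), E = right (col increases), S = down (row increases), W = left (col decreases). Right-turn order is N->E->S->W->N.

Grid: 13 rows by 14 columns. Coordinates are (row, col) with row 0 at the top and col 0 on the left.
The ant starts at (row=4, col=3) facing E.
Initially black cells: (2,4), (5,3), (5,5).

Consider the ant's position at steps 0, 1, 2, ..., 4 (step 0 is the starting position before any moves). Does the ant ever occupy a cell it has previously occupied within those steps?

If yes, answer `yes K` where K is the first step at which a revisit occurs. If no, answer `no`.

Step 1: on WHITE (4,3): turn R to S, flip to black, move to (5,3). |black|=4 — new cell
Step 2: on BLACK (5,3): turn L to E, flip to white, move to (5,4). |black|=3 — new cell
Step 3: on WHITE (5,4): turn R to S, flip to black, move to (6,4). |black|=4 — new cell
Step 4: on WHITE (6,4): turn R to W, flip to black, move to (6,3). |black|=5 — new cell
No revisit within 4 steps.

Answer: no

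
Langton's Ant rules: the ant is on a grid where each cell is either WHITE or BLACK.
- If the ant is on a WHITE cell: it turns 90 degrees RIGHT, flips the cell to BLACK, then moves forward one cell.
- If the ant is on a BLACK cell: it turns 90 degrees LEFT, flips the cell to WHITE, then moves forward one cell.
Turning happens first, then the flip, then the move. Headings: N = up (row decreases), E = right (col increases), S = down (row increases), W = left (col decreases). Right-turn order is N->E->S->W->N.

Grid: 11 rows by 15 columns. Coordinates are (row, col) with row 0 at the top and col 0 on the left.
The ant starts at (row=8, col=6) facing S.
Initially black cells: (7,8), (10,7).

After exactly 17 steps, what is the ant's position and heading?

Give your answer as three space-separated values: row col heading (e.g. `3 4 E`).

Step 1: on WHITE (8,6): turn R to W, flip to black, move to (8,5). |black|=3
Step 2: on WHITE (8,5): turn R to N, flip to black, move to (7,5). |black|=4
Step 3: on WHITE (7,5): turn R to E, flip to black, move to (7,6). |black|=5
Step 4: on WHITE (7,6): turn R to S, flip to black, move to (8,6). |black|=6
Step 5: on BLACK (8,6): turn L to E, flip to white, move to (8,7). |black|=5
Step 6: on WHITE (8,7): turn R to S, flip to black, move to (9,7). |black|=6
Step 7: on WHITE (9,7): turn R to W, flip to black, move to (9,6). |black|=7
Step 8: on WHITE (9,6): turn R to N, flip to black, move to (8,6). |black|=8
Step 9: on WHITE (8,6): turn R to E, flip to black, move to (8,7). |black|=9
Step 10: on BLACK (8,7): turn L to N, flip to white, move to (7,7). |black|=8
Step 11: on WHITE (7,7): turn R to E, flip to black, move to (7,8). |black|=9
Step 12: on BLACK (7,8): turn L to N, flip to white, move to (6,8). |black|=8
Step 13: on WHITE (6,8): turn R to E, flip to black, move to (6,9). |black|=9
Step 14: on WHITE (6,9): turn R to S, flip to black, move to (7,9). |black|=10
Step 15: on WHITE (7,9): turn R to W, flip to black, move to (7,8). |black|=11
Step 16: on WHITE (7,8): turn R to N, flip to black, move to (6,8). |black|=12
Step 17: on BLACK (6,8): turn L to W, flip to white, move to (6,7). |black|=11

Answer: 6 7 W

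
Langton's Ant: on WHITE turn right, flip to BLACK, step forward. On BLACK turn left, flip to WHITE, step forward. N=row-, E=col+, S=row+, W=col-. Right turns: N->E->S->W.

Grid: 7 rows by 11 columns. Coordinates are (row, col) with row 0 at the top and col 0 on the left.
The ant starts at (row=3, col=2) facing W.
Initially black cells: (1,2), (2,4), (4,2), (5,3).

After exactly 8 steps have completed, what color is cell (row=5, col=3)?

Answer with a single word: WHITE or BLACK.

Answer: WHITE

Derivation:
Step 1: on WHITE (3,2): turn R to N, flip to black, move to (2,2). |black|=5
Step 2: on WHITE (2,2): turn R to E, flip to black, move to (2,3). |black|=6
Step 3: on WHITE (2,3): turn R to S, flip to black, move to (3,3). |black|=7
Step 4: on WHITE (3,3): turn R to W, flip to black, move to (3,2). |black|=8
Step 5: on BLACK (3,2): turn L to S, flip to white, move to (4,2). |black|=7
Step 6: on BLACK (4,2): turn L to E, flip to white, move to (4,3). |black|=6
Step 7: on WHITE (4,3): turn R to S, flip to black, move to (5,3). |black|=7
Step 8: on BLACK (5,3): turn L to E, flip to white, move to (5,4). |black|=6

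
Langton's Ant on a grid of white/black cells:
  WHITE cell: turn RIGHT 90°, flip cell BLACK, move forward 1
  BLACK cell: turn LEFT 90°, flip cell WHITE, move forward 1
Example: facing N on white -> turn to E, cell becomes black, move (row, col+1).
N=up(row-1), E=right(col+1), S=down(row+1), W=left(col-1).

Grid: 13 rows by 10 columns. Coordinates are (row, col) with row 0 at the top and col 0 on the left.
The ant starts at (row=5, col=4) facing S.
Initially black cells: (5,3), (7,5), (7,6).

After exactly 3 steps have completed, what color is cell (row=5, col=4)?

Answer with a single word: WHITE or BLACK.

Answer: BLACK

Derivation:
Step 1: on WHITE (5,4): turn R to W, flip to black, move to (5,3). |black|=4
Step 2: on BLACK (5,3): turn L to S, flip to white, move to (6,3). |black|=3
Step 3: on WHITE (6,3): turn R to W, flip to black, move to (6,2). |black|=4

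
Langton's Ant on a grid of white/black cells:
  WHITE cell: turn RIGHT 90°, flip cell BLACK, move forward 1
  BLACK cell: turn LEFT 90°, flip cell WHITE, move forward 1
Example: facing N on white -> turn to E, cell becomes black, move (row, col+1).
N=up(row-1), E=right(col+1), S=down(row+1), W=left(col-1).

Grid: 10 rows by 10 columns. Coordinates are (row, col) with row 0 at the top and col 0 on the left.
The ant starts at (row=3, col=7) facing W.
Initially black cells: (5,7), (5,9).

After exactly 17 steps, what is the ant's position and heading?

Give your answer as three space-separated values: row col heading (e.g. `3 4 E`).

Step 1: on WHITE (3,7): turn R to N, flip to black, move to (2,7). |black|=3
Step 2: on WHITE (2,7): turn R to E, flip to black, move to (2,8). |black|=4
Step 3: on WHITE (2,8): turn R to S, flip to black, move to (3,8). |black|=5
Step 4: on WHITE (3,8): turn R to W, flip to black, move to (3,7). |black|=6
Step 5: on BLACK (3,7): turn L to S, flip to white, move to (4,7). |black|=5
Step 6: on WHITE (4,7): turn R to W, flip to black, move to (4,6). |black|=6
Step 7: on WHITE (4,6): turn R to N, flip to black, move to (3,6). |black|=7
Step 8: on WHITE (3,6): turn R to E, flip to black, move to (3,7). |black|=8
Step 9: on WHITE (3,7): turn R to S, flip to black, move to (4,7). |black|=9
Step 10: on BLACK (4,7): turn L to E, flip to white, move to (4,8). |black|=8
Step 11: on WHITE (4,8): turn R to S, flip to black, move to (5,8). |black|=9
Step 12: on WHITE (5,8): turn R to W, flip to black, move to (5,7). |black|=10
Step 13: on BLACK (5,7): turn L to S, flip to white, move to (6,7). |black|=9
Step 14: on WHITE (6,7): turn R to W, flip to black, move to (6,6). |black|=10
Step 15: on WHITE (6,6): turn R to N, flip to black, move to (5,6). |black|=11
Step 16: on WHITE (5,6): turn R to E, flip to black, move to (5,7). |black|=12
Step 17: on WHITE (5,7): turn R to S, flip to black, move to (6,7). |black|=13

Answer: 6 7 S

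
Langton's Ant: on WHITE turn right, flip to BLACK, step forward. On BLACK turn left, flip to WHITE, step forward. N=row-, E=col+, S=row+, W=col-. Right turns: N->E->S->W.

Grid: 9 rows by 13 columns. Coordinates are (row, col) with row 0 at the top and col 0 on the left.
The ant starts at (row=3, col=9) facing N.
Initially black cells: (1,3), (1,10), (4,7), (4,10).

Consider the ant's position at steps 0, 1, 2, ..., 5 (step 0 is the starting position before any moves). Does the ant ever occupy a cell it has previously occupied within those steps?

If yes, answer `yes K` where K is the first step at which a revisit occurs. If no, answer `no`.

Answer: no

Derivation:
Step 1: on WHITE (3,9): turn R to E, flip to black, move to (3,10). |black|=5 — new cell
Step 2: on WHITE (3,10): turn R to S, flip to black, move to (4,10). |black|=6 — new cell
Step 3: on BLACK (4,10): turn L to E, flip to white, move to (4,11). |black|=5 — new cell
Step 4: on WHITE (4,11): turn R to S, flip to black, move to (5,11). |black|=6 — new cell
Step 5: on WHITE (5,11): turn R to W, flip to black, move to (5,10). |black|=7 — new cell
No revisit within 5 steps.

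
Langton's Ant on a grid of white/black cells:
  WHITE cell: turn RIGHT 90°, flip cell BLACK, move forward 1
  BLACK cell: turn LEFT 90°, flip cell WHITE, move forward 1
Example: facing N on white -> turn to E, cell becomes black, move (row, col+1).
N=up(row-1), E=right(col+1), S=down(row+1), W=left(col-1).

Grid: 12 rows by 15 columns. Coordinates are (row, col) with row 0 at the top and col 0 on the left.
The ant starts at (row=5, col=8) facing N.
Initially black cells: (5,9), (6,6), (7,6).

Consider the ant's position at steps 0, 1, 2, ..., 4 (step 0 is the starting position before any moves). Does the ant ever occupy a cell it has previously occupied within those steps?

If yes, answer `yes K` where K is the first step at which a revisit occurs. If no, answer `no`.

Answer: no

Derivation:
Step 1: on WHITE (5,8): turn R to E, flip to black, move to (5,9). |black|=4 — new cell
Step 2: on BLACK (5,9): turn L to N, flip to white, move to (4,9). |black|=3 — new cell
Step 3: on WHITE (4,9): turn R to E, flip to black, move to (4,10). |black|=4 — new cell
Step 4: on WHITE (4,10): turn R to S, flip to black, move to (5,10). |black|=5 — new cell
No revisit within 4 steps.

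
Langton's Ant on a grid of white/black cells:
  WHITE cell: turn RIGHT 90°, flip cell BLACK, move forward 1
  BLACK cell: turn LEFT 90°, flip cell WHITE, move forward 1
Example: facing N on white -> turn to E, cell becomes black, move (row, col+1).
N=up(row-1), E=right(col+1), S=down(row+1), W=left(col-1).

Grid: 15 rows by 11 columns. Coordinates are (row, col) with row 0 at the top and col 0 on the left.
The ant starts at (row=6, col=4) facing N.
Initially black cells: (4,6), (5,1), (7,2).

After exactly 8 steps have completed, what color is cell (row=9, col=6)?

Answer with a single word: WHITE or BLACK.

Answer: WHITE

Derivation:
Step 1: on WHITE (6,4): turn R to E, flip to black, move to (6,5). |black|=4
Step 2: on WHITE (6,5): turn R to S, flip to black, move to (7,5). |black|=5
Step 3: on WHITE (7,5): turn R to W, flip to black, move to (7,4). |black|=6
Step 4: on WHITE (7,4): turn R to N, flip to black, move to (6,4). |black|=7
Step 5: on BLACK (6,4): turn L to W, flip to white, move to (6,3). |black|=6
Step 6: on WHITE (6,3): turn R to N, flip to black, move to (5,3). |black|=7
Step 7: on WHITE (5,3): turn R to E, flip to black, move to (5,4). |black|=8
Step 8: on WHITE (5,4): turn R to S, flip to black, move to (6,4). |black|=9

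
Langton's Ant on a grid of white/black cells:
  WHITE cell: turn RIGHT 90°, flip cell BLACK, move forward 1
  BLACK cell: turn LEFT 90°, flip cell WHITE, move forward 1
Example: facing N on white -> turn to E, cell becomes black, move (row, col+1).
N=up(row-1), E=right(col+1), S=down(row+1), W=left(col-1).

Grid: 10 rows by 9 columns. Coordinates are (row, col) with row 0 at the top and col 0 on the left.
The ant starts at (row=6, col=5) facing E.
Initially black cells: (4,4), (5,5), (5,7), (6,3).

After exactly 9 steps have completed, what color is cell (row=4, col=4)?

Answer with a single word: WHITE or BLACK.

Answer: WHITE

Derivation:
Step 1: on WHITE (6,5): turn R to S, flip to black, move to (7,5). |black|=5
Step 2: on WHITE (7,5): turn R to W, flip to black, move to (7,4). |black|=6
Step 3: on WHITE (7,4): turn R to N, flip to black, move to (6,4). |black|=7
Step 4: on WHITE (6,4): turn R to E, flip to black, move to (6,5). |black|=8
Step 5: on BLACK (6,5): turn L to N, flip to white, move to (5,5). |black|=7
Step 6: on BLACK (5,5): turn L to W, flip to white, move to (5,4). |black|=6
Step 7: on WHITE (5,4): turn R to N, flip to black, move to (4,4). |black|=7
Step 8: on BLACK (4,4): turn L to W, flip to white, move to (4,3). |black|=6
Step 9: on WHITE (4,3): turn R to N, flip to black, move to (3,3). |black|=7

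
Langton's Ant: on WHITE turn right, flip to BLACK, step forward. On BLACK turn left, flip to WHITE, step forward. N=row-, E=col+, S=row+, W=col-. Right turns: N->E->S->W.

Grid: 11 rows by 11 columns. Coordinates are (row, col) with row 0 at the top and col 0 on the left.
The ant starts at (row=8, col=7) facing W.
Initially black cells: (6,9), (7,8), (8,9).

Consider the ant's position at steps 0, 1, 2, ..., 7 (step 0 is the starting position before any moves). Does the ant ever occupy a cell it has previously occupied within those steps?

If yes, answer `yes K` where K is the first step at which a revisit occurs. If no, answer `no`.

Answer: no

Derivation:
Step 1: on WHITE (8,7): turn R to N, flip to black, move to (7,7). |black|=4 — new cell
Step 2: on WHITE (7,7): turn R to E, flip to black, move to (7,8). |black|=5 — new cell
Step 3: on BLACK (7,8): turn L to N, flip to white, move to (6,8). |black|=4 — new cell
Step 4: on WHITE (6,8): turn R to E, flip to black, move to (6,9). |black|=5 — new cell
Step 5: on BLACK (6,9): turn L to N, flip to white, move to (5,9). |black|=4 — new cell
Step 6: on WHITE (5,9): turn R to E, flip to black, move to (5,10). |black|=5 — new cell
Step 7: on WHITE (5,10): turn R to S, flip to black, move to (6,10). |black|=6 — new cell
No revisit within 7 steps.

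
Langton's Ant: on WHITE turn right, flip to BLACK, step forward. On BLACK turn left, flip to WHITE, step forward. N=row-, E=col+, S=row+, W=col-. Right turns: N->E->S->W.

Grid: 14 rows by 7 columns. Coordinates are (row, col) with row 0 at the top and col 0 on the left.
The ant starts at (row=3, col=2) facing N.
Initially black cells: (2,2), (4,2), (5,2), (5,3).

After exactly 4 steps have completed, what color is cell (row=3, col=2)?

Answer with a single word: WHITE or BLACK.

Answer: BLACK

Derivation:
Step 1: on WHITE (3,2): turn R to E, flip to black, move to (3,3). |black|=5
Step 2: on WHITE (3,3): turn R to S, flip to black, move to (4,3). |black|=6
Step 3: on WHITE (4,3): turn R to W, flip to black, move to (4,2). |black|=7
Step 4: on BLACK (4,2): turn L to S, flip to white, move to (5,2). |black|=6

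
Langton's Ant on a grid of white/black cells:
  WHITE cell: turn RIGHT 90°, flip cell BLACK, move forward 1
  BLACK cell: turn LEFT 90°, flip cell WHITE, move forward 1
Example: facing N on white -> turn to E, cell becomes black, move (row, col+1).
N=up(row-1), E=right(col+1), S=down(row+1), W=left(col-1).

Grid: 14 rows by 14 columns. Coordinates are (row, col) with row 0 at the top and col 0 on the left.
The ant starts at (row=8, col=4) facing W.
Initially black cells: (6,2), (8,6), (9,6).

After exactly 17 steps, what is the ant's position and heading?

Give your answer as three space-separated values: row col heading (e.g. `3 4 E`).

Answer: 9 4 S

Derivation:
Step 1: on WHITE (8,4): turn R to N, flip to black, move to (7,4). |black|=4
Step 2: on WHITE (7,4): turn R to E, flip to black, move to (7,5). |black|=5
Step 3: on WHITE (7,5): turn R to S, flip to black, move to (8,5). |black|=6
Step 4: on WHITE (8,5): turn R to W, flip to black, move to (8,4). |black|=7
Step 5: on BLACK (8,4): turn L to S, flip to white, move to (9,4). |black|=6
Step 6: on WHITE (9,4): turn R to W, flip to black, move to (9,3). |black|=7
Step 7: on WHITE (9,3): turn R to N, flip to black, move to (8,3). |black|=8
Step 8: on WHITE (8,3): turn R to E, flip to black, move to (8,4). |black|=9
Step 9: on WHITE (8,4): turn R to S, flip to black, move to (9,4). |black|=10
Step 10: on BLACK (9,4): turn L to E, flip to white, move to (9,5). |black|=9
Step 11: on WHITE (9,5): turn R to S, flip to black, move to (10,5). |black|=10
Step 12: on WHITE (10,5): turn R to W, flip to black, move to (10,4). |black|=11
Step 13: on WHITE (10,4): turn R to N, flip to black, move to (9,4). |black|=12
Step 14: on WHITE (9,4): turn R to E, flip to black, move to (9,5). |black|=13
Step 15: on BLACK (9,5): turn L to N, flip to white, move to (8,5). |black|=12
Step 16: on BLACK (8,5): turn L to W, flip to white, move to (8,4). |black|=11
Step 17: on BLACK (8,4): turn L to S, flip to white, move to (9,4). |black|=10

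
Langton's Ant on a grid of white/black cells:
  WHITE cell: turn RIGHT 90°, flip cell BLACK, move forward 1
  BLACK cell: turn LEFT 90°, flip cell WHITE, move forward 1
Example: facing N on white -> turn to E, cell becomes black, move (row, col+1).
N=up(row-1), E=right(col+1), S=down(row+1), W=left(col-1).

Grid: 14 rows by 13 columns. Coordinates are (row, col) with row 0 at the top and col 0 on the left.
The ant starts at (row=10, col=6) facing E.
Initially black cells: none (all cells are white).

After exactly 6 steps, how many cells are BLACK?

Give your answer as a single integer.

Step 1: on WHITE (10,6): turn R to S, flip to black, move to (11,6). |black|=1
Step 2: on WHITE (11,6): turn R to W, flip to black, move to (11,5). |black|=2
Step 3: on WHITE (11,5): turn R to N, flip to black, move to (10,5). |black|=3
Step 4: on WHITE (10,5): turn R to E, flip to black, move to (10,6). |black|=4
Step 5: on BLACK (10,6): turn L to N, flip to white, move to (9,6). |black|=3
Step 6: on WHITE (9,6): turn R to E, flip to black, move to (9,7). |black|=4

Answer: 4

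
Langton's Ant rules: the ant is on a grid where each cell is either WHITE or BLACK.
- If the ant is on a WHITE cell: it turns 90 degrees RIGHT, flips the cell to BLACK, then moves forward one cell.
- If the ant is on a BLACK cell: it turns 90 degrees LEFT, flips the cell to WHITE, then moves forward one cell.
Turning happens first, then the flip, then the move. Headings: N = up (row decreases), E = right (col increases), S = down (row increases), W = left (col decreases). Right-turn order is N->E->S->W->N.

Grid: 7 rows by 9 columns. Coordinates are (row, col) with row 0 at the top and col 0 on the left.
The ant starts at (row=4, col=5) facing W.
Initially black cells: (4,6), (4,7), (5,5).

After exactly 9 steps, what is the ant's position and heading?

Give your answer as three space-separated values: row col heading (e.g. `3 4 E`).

Answer: 3 7 N

Derivation:
Step 1: on WHITE (4,5): turn R to N, flip to black, move to (3,5). |black|=4
Step 2: on WHITE (3,5): turn R to E, flip to black, move to (3,6). |black|=5
Step 3: on WHITE (3,6): turn R to S, flip to black, move to (4,6). |black|=6
Step 4: on BLACK (4,6): turn L to E, flip to white, move to (4,7). |black|=5
Step 5: on BLACK (4,7): turn L to N, flip to white, move to (3,7). |black|=4
Step 6: on WHITE (3,7): turn R to E, flip to black, move to (3,8). |black|=5
Step 7: on WHITE (3,8): turn R to S, flip to black, move to (4,8). |black|=6
Step 8: on WHITE (4,8): turn R to W, flip to black, move to (4,7). |black|=7
Step 9: on WHITE (4,7): turn R to N, flip to black, move to (3,7). |black|=8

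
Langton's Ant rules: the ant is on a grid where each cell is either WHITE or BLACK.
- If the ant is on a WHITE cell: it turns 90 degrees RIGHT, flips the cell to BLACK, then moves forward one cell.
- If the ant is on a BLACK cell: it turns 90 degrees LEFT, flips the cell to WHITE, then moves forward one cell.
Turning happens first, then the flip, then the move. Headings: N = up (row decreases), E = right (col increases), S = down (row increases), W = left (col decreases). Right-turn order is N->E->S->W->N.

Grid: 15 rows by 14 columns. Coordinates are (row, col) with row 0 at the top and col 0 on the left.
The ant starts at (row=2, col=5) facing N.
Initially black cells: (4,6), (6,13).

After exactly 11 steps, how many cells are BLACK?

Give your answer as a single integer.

Answer: 9

Derivation:
Step 1: on WHITE (2,5): turn R to E, flip to black, move to (2,6). |black|=3
Step 2: on WHITE (2,6): turn R to S, flip to black, move to (3,6). |black|=4
Step 3: on WHITE (3,6): turn R to W, flip to black, move to (3,5). |black|=5
Step 4: on WHITE (3,5): turn R to N, flip to black, move to (2,5). |black|=6
Step 5: on BLACK (2,5): turn L to W, flip to white, move to (2,4). |black|=5
Step 6: on WHITE (2,4): turn R to N, flip to black, move to (1,4). |black|=6
Step 7: on WHITE (1,4): turn R to E, flip to black, move to (1,5). |black|=7
Step 8: on WHITE (1,5): turn R to S, flip to black, move to (2,5). |black|=8
Step 9: on WHITE (2,5): turn R to W, flip to black, move to (2,4). |black|=9
Step 10: on BLACK (2,4): turn L to S, flip to white, move to (3,4). |black|=8
Step 11: on WHITE (3,4): turn R to W, flip to black, move to (3,3). |black|=9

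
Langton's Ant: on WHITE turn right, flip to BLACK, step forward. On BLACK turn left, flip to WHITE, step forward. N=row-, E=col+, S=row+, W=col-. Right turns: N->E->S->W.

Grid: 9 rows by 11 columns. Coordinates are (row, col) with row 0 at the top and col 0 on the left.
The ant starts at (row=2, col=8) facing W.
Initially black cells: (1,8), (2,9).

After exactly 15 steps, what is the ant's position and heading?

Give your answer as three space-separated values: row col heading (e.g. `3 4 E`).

Step 1: on WHITE (2,8): turn R to N, flip to black, move to (1,8). |black|=3
Step 2: on BLACK (1,8): turn L to W, flip to white, move to (1,7). |black|=2
Step 3: on WHITE (1,7): turn R to N, flip to black, move to (0,7). |black|=3
Step 4: on WHITE (0,7): turn R to E, flip to black, move to (0,8). |black|=4
Step 5: on WHITE (0,8): turn R to S, flip to black, move to (1,8). |black|=5
Step 6: on WHITE (1,8): turn R to W, flip to black, move to (1,7). |black|=6
Step 7: on BLACK (1,7): turn L to S, flip to white, move to (2,7). |black|=5
Step 8: on WHITE (2,7): turn R to W, flip to black, move to (2,6). |black|=6
Step 9: on WHITE (2,6): turn R to N, flip to black, move to (1,6). |black|=7
Step 10: on WHITE (1,6): turn R to E, flip to black, move to (1,7). |black|=8
Step 11: on WHITE (1,7): turn R to S, flip to black, move to (2,7). |black|=9
Step 12: on BLACK (2,7): turn L to E, flip to white, move to (2,8). |black|=8
Step 13: on BLACK (2,8): turn L to N, flip to white, move to (1,8). |black|=7
Step 14: on BLACK (1,8): turn L to W, flip to white, move to (1,7). |black|=6
Step 15: on BLACK (1,7): turn L to S, flip to white, move to (2,7). |black|=5

Answer: 2 7 S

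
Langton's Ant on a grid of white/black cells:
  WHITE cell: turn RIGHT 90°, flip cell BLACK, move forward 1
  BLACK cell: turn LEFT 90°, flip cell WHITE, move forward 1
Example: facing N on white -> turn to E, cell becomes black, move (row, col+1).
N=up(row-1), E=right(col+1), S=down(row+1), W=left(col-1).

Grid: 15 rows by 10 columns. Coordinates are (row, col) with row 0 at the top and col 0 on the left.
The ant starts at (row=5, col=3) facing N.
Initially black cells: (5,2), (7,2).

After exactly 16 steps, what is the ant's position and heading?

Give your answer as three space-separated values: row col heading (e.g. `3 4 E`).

Step 1: on WHITE (5,3): turn R to E, flip to black, move to (5,4). |black|=3
Step 2: on WHITE (5,4): turn R to S, flip to black, move to (6,4). |black|=4
Step 3: on WHITE (6,4): turn R to W, flip to black, move to (6,3). |black|=5
Step 4: on WHITE (6,3): turn R to N, flip to black, move to (5,3). |black|=6
Step 5: on BLACK (5,3): turn L to W, flip to white, move to (5,2). |black|=5
Step 6: on BLACK (5,2): turn L to S, flip to white, move to (6,2). |black|=4
Step 7: on WHITE (6,2): turn R to W, flip to black, move to (6,1). |black|=5
Step 8: on WHITE (6,1): turn R to N, flip to black, move to (5,1). |black|=6
Step 9: on WHITE (5,1): turn R to E, flip to black, move to (5,2). |black|=7
Step 10: on WHITE (5,2): turn R to S, flip to black, move to (6,2). |black|=8
Step 11: on BLACK (6,2): turn L to E, flip to white, move to (6,3). |black|=7
Step 12: on BLACK (6,3): turn L to N, flip to white, move to (5,3). |black|=6
Step 13: on WHITE (5,3): turn R to E, flip to black, move to (5,4). |black|=7
Step 14: on BLACK (5,4): turn L to N, flip to white, move to (4,4). |black|=6
Step 15: on WHITE (4,4): turn R to E, flip to black, move to (4,5). |black|=7
Step 16: on WHITE (4,5): turn R to S, flip to black, move to (5,5). |black|=8

Answer: 5 5 S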